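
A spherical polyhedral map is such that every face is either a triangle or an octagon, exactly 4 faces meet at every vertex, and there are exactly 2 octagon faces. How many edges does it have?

32

Let x be the number of triangles; then F = 2 + x.
Edge–face incidences: 2E = 8·2 + 3·x = 16 + 3x.
Every vertex has degree 4, so 4V = 2E.
Euler: V − E + F = 2 ⇒ (2E)/4 − E + (2 + x) = 2.
Multiply by 8: 2·(2E) − 4·(2E) + 8·(2 + x) = 16, i.e. 16 + 8x − 2·(16 + 3x) = 16.
Collecting terms: 2x − 16 = 16, so 2x = 32, so x = 16.
Then 2E = 16 + 3·16 = 64, so E = 32, V = 2E/4 = 16, F = 2 + 16 = 18.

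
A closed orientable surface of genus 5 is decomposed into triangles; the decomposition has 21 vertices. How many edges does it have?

χ = 2 − 2·5 = -8, and every face is a triangle so 3F = 2E.
V − E + F = -8 with E = 3F/2 gives 21 − (3/2 − 1)·F = -8, so F = 58 and E = 87.

87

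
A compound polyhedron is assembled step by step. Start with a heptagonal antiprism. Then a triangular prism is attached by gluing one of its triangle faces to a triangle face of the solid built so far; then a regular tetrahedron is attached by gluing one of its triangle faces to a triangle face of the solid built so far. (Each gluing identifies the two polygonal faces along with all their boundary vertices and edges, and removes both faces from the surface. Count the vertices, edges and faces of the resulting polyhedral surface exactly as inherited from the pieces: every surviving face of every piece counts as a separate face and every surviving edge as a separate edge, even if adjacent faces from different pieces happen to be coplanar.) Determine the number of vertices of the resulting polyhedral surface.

A heptagonal antiprism: V=14, E=28, F=16.
Attach a triangular prism (V=6, E=9, F=5) along a 3-gon: merge 3 vertices and 3 edges, delete both glued faces → V=17, E=34, F=19.
Attach a regular tetrahedron (V=4, E=6, F=4) along a 3-gon: merge 3 vertices and 3 edges, delete both glued faces → V=18, E=37, F=21.
Check: V − E + F = 18 − 37 + 21 = 2.

18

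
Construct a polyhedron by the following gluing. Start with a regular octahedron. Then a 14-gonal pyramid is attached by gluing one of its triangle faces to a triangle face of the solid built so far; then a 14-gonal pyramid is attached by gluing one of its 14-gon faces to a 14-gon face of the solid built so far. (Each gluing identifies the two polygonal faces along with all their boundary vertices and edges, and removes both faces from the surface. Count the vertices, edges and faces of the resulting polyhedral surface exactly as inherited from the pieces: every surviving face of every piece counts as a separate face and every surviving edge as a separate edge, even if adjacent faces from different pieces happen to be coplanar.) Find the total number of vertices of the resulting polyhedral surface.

A regular octahedron: V=6, E=12, F=8.
Attach a 14-gonal pyramid (V=15, E=28, F=15) along a 3-gon: merge 3 vertices and 3 edges, delete both glued faces → V=18, E=37, F=21.
Attach a 14-gonal pyramid (V=15, E=28, F=15) along a 14-gon: merge 14 vertices and 14 edges, delete both glued faces → V=19, E=51, F=34.
Check: V − E + F = 19 − 51 + 34 = 2.

19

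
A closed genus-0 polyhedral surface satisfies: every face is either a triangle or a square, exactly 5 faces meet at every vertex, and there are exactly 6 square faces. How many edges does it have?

Let x be the number of triangles; then F = 6 + x.
Edge–face incidences: 2E = 4·6 + 3·x = 24 + 3x.
Every vertex has degree 5, so 5V = 2E.
Euler: V − E + F = 2 ⇒ (2E)/5 − E + (6 + x) = 2.
Multiply by 10: 2·(2E) − 5·(2E) + 10·(6 + x) = 20, i.e. 60 + 10x − 3·(24 + 3x) = 20.
Collecting terms: x − 12 = 20, so x = 32.
Then 2E = 24 + 3·32 = 120, so E = 60, V = 2E/5 = 24, F = 6 + 32 = 38.

60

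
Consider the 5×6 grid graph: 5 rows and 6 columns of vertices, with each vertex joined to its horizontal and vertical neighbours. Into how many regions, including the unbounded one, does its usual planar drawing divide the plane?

The grid has V = 5·6 = 30 vertices and E = 5·5 + 6·4 = 49 edges.
F = 2 − V + E = 2 − 30 + 49 = 21.

21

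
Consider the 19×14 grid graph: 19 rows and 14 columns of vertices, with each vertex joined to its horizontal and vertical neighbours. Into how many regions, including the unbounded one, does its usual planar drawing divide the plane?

The grid has V = 19·14 = 266 vertices and E = 19·13 + 14·18 = 499 edges.
F = 2 − V + E = 2 − 266 + 499 = 235.

235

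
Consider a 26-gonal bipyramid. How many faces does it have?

A bipyramid over an n-gon has 2n triangular faces and n + 2 vertices: V = 26 + 2 = 28, E = 3·26 = 78, F = 2·26 = 52.

52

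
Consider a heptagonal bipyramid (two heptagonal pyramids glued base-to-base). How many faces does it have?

A bipyramid over an n-gon has 2n triangular faces and n + 2 vertices: V = 7 + 2 = 9, E = 3·7 = 21, F = 2·7 = 14.

14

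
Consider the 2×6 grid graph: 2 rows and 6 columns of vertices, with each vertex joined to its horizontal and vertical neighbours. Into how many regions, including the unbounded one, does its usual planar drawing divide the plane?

6

The grid has V = 2·6 = 12 vertices and E = 2·5 + 6·1 = 16 edges.
F = 2 − V + E = 2 − 12 + 16 = 6.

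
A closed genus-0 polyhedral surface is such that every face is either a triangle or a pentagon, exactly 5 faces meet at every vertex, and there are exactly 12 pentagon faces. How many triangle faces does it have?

80

Let x be the number of triangles; then F = 12 + x.
Edge–face incidences: 2E = 5·12 + 3·x = 60 + 3x.
Every vertex has degree 5, so 5V = 2E.
Euler: V − E + F = 2 ⇒ (2E)/5 − E + (12 + x) = 2.
Multiply by 10: 2·(2E) − 5·(2E) + 10·(12 + x) = 20, i.e. 120 + 10x − 3·(60 + 3x) = 20.
Collecting terms: x − 60 = 20, so x = 80.
Then 2E = 60 + 3·80 = 300, so E = 150, V = 2E/5 = 60, F = 12 + 80 = 92.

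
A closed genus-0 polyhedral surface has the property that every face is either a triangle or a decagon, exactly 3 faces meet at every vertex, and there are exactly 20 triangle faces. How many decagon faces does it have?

Let x be the number of decagons; then F = 20 + x.
Edge–face incidences: 2E = 3·20 + 10·x = 60 + 10x.
Every vertex has degree 3, so 3V = 2E.
Euler: V − E + F = 2 ⇒ (2E)/3 − E + (20 + x) = 2.
Multiply by 6: 2·(2E) − 3·(2E) + 6·(20 + x) = 12, i.e. 120 + 6x − (60 + 10x) = 12.
Collecting terms: −4x + 60 = 12, so −4x = −48, so x = 12.
Then 2E = 60 + 10·12 = 180, so E = 90, V = 2E/3 = 60, F = 20 + 12 = 32.

12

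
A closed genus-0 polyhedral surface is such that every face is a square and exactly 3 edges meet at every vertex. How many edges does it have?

12

Each face has 4 edges and each edge borders two faces, so 2E = 4F.
Each vertex has degree 3, so 3V = 2E and hence V = 4F/3.
Euler: V − E + F = 2 ⇒ (4F/3) − (4F/2) + F = 2.
Multiply by 6: (8 − 12 + 6)F = 12, i.e. 2F = 12.
So F = 6, E = 4·6/2 = 12, V = 4·6/3 = 8.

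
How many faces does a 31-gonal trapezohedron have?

The n-trapezohedron (dual of the n-antiprism) has V = 2·31 + 2 = 64, E = 4·31 = 124, F = 2·31 = 62.

62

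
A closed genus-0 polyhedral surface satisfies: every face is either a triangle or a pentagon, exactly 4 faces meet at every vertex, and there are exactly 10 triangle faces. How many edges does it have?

Let x be the number of pentagons; then F = 10 + x.
Edge–face incidences: 2E = 3·10 + 5·x = 30 + 5x.
Every vertex has degree 4, so 4V = 2E.
Euler: V − E + F = 2 ⇒ (2E)/4 − E + (10 + x) = 2.
Multiply by 8: 2·(2E) − 4·(2E) + 8·(10 + x) = 16, i.e. 80 + 8x − 2·(30 + 5x) = 16.
Collecting terms: −2x + 20 = 16, so −2x = −4, so x = 2.
Then 2E = 30 + 5·2 = 40, so E = 20, V = 2E/4 = 10, F = 10 + 2 = 12.

20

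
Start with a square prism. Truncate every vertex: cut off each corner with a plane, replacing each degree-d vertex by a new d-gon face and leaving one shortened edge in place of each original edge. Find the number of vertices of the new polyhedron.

24

The base solid has V = 8, E = 12, F = 6.
Truncation replaces each original edge-end by a new vertex, so V′ = 2E = 24.
Each original edge survives, and each old vertex of degree d contributes d new edges; summing degrees gives Σd = 2E, so E′ = E + 2E = 3E = 36.
Each original face survives and each original vertex becomes one new face: F′ = F + V = 14.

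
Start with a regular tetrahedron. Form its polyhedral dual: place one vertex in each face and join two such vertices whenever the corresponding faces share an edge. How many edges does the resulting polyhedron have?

6

The base solid has V = 4, E = 6, F = 4.
The dual swaps V and F and preserves E: V′ = F = 4, E′ = E = 6, F′ = V = 4.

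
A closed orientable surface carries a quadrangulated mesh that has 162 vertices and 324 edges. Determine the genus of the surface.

Every face is a square and each edge borders two faces, so 4F = 2·324, giving F = 162.
χ = V − E + F = 162 − 324 + 162 = 0.
For a closed orientable surface χ = 2 − 2g, so g = (2 − (0))/2 = 1.

1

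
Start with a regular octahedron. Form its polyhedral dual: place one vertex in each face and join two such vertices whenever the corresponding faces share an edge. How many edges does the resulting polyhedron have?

12

The base solid has V = 6, E = 12, F = 8.
The dual swaps V and F and preserves E: V′ = F = 8, E′ = E = 12, F′ = V = 6.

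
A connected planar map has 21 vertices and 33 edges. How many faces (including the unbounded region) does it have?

Euler's formula for a connected plane graph: V − E + F = 2, so F = 2 − 21 + 33 = 14.

14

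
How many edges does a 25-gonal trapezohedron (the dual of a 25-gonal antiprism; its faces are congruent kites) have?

100

The n-trapezohedron (dual of the n-antiprism) has V = 2·25 + 2 = 52, E = 4·25 = 100, F = 2·25 = 50.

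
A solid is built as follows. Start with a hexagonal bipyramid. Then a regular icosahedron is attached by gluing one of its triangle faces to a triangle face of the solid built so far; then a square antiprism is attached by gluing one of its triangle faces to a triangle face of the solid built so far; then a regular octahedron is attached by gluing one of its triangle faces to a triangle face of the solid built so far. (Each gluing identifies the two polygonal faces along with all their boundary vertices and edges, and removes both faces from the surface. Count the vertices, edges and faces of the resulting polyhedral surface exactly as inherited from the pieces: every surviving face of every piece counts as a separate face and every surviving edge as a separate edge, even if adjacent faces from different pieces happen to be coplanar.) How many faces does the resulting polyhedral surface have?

44

A hexagonal bipyramid: V=8, E=18, F=12.
Attach a regular icosahedron (V=12, E=30, F=20) along a 3-gon: merge 3 vertices and 3 edges, delete both glued faces → V=17, E=45, F=30.
Attach a square antiprism (V=8, E=16, F=10) along a 3-gon: merge 3 vertices and 3 edges, delete both glued faces → V=22, E=58, F=38.
Attach a regular octahedron (V=6, E=12, F=8) along a 3-gon: merge 3 vertices and 3 edges, delete both glued faces → V=25, E=67, F=44.
Check: V − E + F = 25 − 67 + 44 = 2.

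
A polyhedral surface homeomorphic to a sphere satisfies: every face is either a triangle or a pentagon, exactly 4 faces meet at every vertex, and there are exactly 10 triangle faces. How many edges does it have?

Let x be the number of pentagons; then F = 10 + x.
Edge–face incidences: 2E = 3·10 + 5·x = 30 + 5x.
Every vertex has degree 4, so 4V = 2E.
Euler: V − E + F = 2 ⇒ (2E)/4 − E + (10 + x) = 2.
Multiply by 8: 2·(2E) − 4·(2E) + 8·(10 + x) = 16, i.e. 80 + 8x − 2·(30 + 5x) = 16.
Collecting terms: −2x + 20 = 16, so −2x = −4, so x = 2.
Then 2E = 30 + 5·2 = 40, so E = 20, V = 2E/4 = 10, F = 10 + 2 = 12.

20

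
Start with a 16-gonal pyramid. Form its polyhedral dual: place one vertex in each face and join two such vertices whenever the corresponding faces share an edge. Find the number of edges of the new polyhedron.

32

The base solid has V = 17, E = 32, F = 17.
The dual swaps V and F and preserves E: V′ = F = 17, E′ = E = 32, F′ = V = 17.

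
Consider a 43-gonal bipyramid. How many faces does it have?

A bipyramid over an n-gon has 2n triangular faces and n + 2 vertices: V = 43 + 2 = 45, E = 3·43 = 129, F = 2·43 = 86.
Check: V − E + F = 45 − 129 + 86 = 2.

86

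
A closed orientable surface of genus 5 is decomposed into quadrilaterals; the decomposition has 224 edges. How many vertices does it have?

χ = 2 − 2·5 = -8, and every face is a square so 4F = 2E.
F = 2E/4 = 112. Then V = -8 + E − F = -8 + 224 − 112 = 104.

104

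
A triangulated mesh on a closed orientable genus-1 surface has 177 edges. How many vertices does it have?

χ = 2 − 2·1 = 0, and every face is a triangle so 3F = 2E.
F = 2E/3 = 118. Then V = 0 + E − F = 0 + 177 − 118 = 59.

59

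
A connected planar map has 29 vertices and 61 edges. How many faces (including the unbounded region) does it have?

34

Euler's formula for a connected plane graph: V − E + F = 2, so F = 2 − 29 + 61 = 34.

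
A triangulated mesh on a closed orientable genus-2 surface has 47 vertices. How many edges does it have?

147

χ = 2 − 2·2 = -2, and every face is a triangle so 3F = 2E.
V − E + F = -2 with E = 3F/2 gives 47 − (3/2 − 1)·F = -2, so F = 98 and E = 147.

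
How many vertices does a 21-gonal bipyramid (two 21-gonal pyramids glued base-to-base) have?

A bipyramid over an n-gon has 2n triangular faces and n + 2 vertices: V = 21 + 2 = 23, E = 3·21 = 63, F = 2·21 = 42.

23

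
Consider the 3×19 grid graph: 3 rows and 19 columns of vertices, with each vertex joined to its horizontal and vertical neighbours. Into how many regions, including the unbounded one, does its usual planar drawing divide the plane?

37

The grid has V = 3·19 = 57 vertices and E = 3·18 + 19·2 = 92 edges.
F = 2 − V + E = 2 − 57 + 92 = 37.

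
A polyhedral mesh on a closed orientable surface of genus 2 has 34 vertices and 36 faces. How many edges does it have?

For a closed orientable surface of genus 2, χ = 2 − 2·2 = -2.
E = V + F − (-2) = 34 + 36 − (-2) = 72.

72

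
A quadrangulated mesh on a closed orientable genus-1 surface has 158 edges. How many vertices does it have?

79

χ = 2 − 2·1 = 0, and every face is a square so 4F = 2E.
F = 2E/4 = 79. Then V = 0 + E − F = 0 + 158 − 79 = 79.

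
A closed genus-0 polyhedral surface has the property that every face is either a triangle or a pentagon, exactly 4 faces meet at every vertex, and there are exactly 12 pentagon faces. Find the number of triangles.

Let x be the number of triangles; then F = 12 + x.
Edge–face incidences: 2E = 5·12 + 3·x = 60 + 3x.
Every vertex has degree 4, so 4V = 2E.
Euler: V − E + F = 2 ⇒ (2E)/4 − E + (12 + x) = 2.
Multiply by 8: 2·(2E) − 4·(2E) + 8·(12 + x) = 16, i.e. 96 + 8x − 2·(60 + 3x) = 16.
Collecting terms: 2x − 24 = 16, so 2x = 40, so x = 20.
Then 2E = 60 + 3·20 = 120, so E = 60, V = 2E/4 = 30, F = 12 + 20 = 32.

20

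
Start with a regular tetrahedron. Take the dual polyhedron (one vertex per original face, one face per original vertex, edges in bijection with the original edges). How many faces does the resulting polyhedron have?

The base solid has V = 4, E = 6, F = 4.
The dual swaps V and F and preserves E: V′ = F = 4, E′ = E = 6, F′ = V = 4.

4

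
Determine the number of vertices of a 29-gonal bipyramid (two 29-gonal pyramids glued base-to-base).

31

A bipyramid over an n-gon has 2n triangular faces and n + 2 vertices: V = 29 + 2 = 31, E = 3·29 = 87, F = 2·29 = 58.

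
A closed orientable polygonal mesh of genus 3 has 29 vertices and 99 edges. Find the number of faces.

For a closed orientable surface of genus 3, χ = 2 − 2·3 = -4.
F = -4 − V + E = -4 − 29 + 99 = 66.

66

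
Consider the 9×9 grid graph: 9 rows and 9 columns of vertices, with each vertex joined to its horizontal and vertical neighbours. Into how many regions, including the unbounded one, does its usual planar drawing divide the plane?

The grid has V = 9·9 = 81 vertices and E = 9·8 + 9·8 = 144 edges.
F = 2 − V + E = 2 − 81 + 144 = 65.

65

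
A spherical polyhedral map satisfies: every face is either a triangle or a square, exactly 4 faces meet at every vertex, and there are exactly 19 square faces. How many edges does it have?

50

Let x be the number of triangles; then F = 19 + x.
Edge–face incidences: 2E = 4·19 + 3·x = 76 + 3x.
Every vertex has degree 4, so 4V = 2E.
Euler: V − E + F = 2 ⇒ (2E)/4 − E + (19 + x) = 2.
Multiply by 8: 2·(2E) − 4·(2E) + 8·(19 + x) = 16, i.e. 152 + 8x − 2·(76 + 3x) = 16.
Collecting terms: 2x = 16, so x = 8.
Then 2E = 76 + 3·8 = 100, so E = 50, V = 2E/4 = 25, F = 19 + 8 = 27.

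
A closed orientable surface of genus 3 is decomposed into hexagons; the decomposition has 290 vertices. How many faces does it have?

χ = 2 − 2·3 = -4, and every face is a hexagon so 6F = 2E.
V − E + F = -4 with E = 6F/2 gives 290 − (6/2 − 1)·F = -4, so F = 147 and E = 441.

147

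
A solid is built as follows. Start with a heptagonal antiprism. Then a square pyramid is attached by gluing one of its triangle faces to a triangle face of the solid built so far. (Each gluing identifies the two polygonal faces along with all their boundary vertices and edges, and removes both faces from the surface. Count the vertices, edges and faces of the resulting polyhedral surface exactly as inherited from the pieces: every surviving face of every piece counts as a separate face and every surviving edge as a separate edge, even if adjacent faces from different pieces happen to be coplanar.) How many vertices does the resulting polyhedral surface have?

16

A heptagonal antiprism: V=14, E=28, F=16.
Attach a square pyramid (V=5, E=8, F=5) along a 3-gon: merge 3 vertices and 3 edges, delete both glued faces → V=16, E=33, F=19.
Check: V − E + F = 16 − 33 + 19 = 2.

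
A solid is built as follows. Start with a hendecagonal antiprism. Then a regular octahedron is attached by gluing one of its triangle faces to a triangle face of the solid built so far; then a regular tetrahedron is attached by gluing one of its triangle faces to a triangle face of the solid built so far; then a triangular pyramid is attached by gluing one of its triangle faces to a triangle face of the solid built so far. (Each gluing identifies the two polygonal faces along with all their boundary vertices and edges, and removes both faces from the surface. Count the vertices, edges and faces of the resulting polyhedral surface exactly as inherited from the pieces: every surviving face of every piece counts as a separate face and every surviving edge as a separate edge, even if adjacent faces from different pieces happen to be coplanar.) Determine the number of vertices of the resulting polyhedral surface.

27

A hendecagonal antiprism: V=22, E=44, F=24.
Attach a regular octahedron (V=6, E=12, F=8) along a 3-gon: merge 3 vertices and 3 edges, delete both glued faces → V=25, E=53, F=30.
Attach a regular tetrahedron (V=4, E=6, F=4) along a 3-gon: merge 3 vertices and 3 edges, delete both glued faces → V=26, E=56, F=32.
Attach a triangular pyramid (V=4, E=6, F=4) along a 3-gon: merge 3 vertices and 3 edges, delete both glued faces → V=27, E=59, F=34.
Check: V − E + F = 27 − 59 + 34 = 2.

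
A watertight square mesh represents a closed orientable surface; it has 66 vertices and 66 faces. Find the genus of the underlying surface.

1

Every face is a square, so 2E = 4·66 = 264, giving E = 132.
χ = V − E + F = 66 − 132 + 66 = 0.
For a closed orientable surface χ = 2 − 2g, so g = (2 − (0))/2 = 1.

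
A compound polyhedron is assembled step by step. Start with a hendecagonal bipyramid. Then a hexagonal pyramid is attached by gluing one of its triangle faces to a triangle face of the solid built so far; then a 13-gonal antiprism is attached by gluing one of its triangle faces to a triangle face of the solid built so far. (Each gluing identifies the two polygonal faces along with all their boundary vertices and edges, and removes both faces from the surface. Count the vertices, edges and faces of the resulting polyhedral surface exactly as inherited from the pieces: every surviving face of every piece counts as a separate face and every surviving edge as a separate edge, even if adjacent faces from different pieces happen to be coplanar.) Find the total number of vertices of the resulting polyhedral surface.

A hendecagonal bipyramid: V=13, E=33, F=22.
Attach a hexagonal pyramid (V=7, E=12, F=7) along a 3-gon: merge 3 vertices and 3 edges, delete both glued faces → V=17, E=42, F=27.
Attach a 13-gonal antiprism (V=26, E=52, F=28) along a 3-gon: merge 3 vertices and 3 edges, delete both glued faces → V=40, E=91, F=53.
Check: V − E + F = 40 − 91 + 53 = 2.

40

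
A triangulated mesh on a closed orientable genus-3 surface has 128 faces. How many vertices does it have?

60

χ = 2 − 2·3 = -4, and every face is a triangle so 3F = 2E.
E = 3·128/2 = 192. Then V = -4 + E − F = -4 + 192 − 128 = 60.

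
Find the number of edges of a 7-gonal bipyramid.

A bipyramid over an n-gon has 2n triangular faces and n + 2 vertices: V = 7 + 2 = 9, E = 3·7 = 21, F = 2·7 = 14.

21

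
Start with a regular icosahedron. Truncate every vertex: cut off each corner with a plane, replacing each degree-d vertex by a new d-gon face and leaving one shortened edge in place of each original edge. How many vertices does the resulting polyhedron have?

The base solid has V = 12, E = 30, F = 20.
Truncation replaces each original edge-end by a new vertex, so V′ = 2E = 60.
Each original edge survives, and each old vertex of degree d contributes d new edges; summing degrees gives Σd = 2E, so E′ = E + 2E = 3E = 90.
Each original face survives and each original vertex becomes one new face: F′ = F + V = 32.

60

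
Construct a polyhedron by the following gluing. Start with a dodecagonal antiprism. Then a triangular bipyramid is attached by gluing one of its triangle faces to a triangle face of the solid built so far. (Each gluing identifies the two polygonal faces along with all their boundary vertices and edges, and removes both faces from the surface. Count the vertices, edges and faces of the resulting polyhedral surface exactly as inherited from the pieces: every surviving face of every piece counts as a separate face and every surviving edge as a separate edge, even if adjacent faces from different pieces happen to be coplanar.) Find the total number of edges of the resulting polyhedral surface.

A dodecagonal antiprism: V=24, E=48, F=26.
Attach a triangular bipyramid (V=5, E=9, F=6) along a 3-gon: merge 3 vertices and 3 edges, delete both glued faces → V=26, E=54, F=30.
Check: V − E + F = 26 − 54 + 30 = 2.

54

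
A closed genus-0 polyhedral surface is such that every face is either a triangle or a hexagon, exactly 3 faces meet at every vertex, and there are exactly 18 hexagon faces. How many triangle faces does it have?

4

Let x be the number of triangles; then F = 18 + x.
Edge–face incidences: 2E = 6·18 + 3·x = 108 + 3x.
Every vertex has degree 3, so 3V = 2E.
Euler: V − E + F = 2 ⇒ (2E)/3 − E + (18 + x) = 2.
Multiply by 6: 2·(2E) − 3·(2E) + 6·(18 + x) = 12, i.e. 108 + 6x − (108 + 3x) = 12.
Collecting terms: 3x = 12, so x = 4.
Then 2E = 108 + 3·4 = 120, so E = 60, V = 2E/3 = 40, F = 18 + 4 = 22.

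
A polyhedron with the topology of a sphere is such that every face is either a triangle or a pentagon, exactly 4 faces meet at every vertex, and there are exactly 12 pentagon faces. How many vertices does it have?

Let x be the number of triangles; then F = 12 + x.
Edge–face incidences: 2E = 5·12 + 3·x = 60 + 3x.
Every vertex has degree 4, so 4V = 2E.
Euler: V − E + F = 2 ⇒ (2E)/4 − E + (12 + x) = 2.
Multiply by 8: 2·(2E) − 4·(2E) + 8·(12 + x) = 16, i.e. 96 + 8x − 2·(60 + 3x) = 16.
Collecting terms: 2x − 24 = 16, so 2x = 40, so x = 20.
Then 2E = 60 + 3·20 = 120, so E = 60, V = 2E/4 = 30, F = 12 + 20 = 32.

30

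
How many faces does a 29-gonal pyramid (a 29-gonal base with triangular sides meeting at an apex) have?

A pyramid on an n-gon base has one n-gon and n triangles: V = 29 + 1 = 30, E = 2·29 = 58, F = 29 + 1 = 30.

30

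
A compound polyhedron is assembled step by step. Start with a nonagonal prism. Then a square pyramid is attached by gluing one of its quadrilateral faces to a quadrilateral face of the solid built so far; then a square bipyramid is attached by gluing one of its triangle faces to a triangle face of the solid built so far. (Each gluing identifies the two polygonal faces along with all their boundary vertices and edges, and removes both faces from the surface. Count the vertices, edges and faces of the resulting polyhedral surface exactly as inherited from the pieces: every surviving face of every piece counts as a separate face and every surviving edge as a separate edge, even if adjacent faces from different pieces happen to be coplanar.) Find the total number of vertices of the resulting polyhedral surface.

22

A nonagonal prism: V=18, E=27, F=11.
Attach a square pyramid (V=5, E=8, F=5) along a 4-gon: merge 4 vertices and 4 edges, delete both glued faces → V=19, E=31, F=14.
Attach a square bipyramid (V=6, E=12, F=8) along a 3-gon: merge 3 vertices and 3 edges, delete both glued faces → V=22, E=40, F=20.
Check: V − E + F = 22 − 40 + 20 = 2.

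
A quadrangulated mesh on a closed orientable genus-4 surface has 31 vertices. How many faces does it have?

χ = 2 − 2·4 = -6, and every face is a square so 4F = 2E.
V − E + F = -6 with E = 4F/2 gives 31 − (4/2 − 1)·F = -6, so F = 37 and E = 74.

37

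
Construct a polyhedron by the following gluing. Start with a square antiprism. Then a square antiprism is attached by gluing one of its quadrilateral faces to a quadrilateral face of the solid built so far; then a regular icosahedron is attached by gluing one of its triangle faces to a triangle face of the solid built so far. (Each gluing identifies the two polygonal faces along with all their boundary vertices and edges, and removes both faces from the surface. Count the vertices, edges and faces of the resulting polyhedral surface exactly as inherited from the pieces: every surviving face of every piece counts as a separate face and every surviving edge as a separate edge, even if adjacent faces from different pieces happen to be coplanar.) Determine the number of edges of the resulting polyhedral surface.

A square antiprism: V=8, E=16, F=10.
Attach a square antiprism (V=8, E=16, F=10) along a 4-gon: merge 4 vertices and 4 edges, delete both glued faces → V=12, E=28, F=18.
Attach a regular icosahedron (V=12, E=30, F=20) along a 3-gon: merge 3 vertices and 3 edges, delete both glued faces → V=21, E=55, F=36.
Check: V − E + F = 21 − 55 + 36 = 2.

55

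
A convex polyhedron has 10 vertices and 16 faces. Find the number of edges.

24

Here V − E + F = 2.
E = V + F − (2) = 10 + 16 − (2) = 24.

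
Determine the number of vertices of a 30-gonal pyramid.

A pyramid on an n-gon base has one n-gon and n triangles: V = 30 + 1 = 31, E = 2·30 = 60, F = 30 + 1 = 31.

31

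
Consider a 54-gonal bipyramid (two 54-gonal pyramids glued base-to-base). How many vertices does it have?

A bipyramid over an n-gon has 2n triangular faces and n + 2 vertices: V = 54 + 2 = 56, E = 3·54 = 162, F = 2·54 = 108.
Check: V − E + F = 56 − 162 + 108 = 2.

56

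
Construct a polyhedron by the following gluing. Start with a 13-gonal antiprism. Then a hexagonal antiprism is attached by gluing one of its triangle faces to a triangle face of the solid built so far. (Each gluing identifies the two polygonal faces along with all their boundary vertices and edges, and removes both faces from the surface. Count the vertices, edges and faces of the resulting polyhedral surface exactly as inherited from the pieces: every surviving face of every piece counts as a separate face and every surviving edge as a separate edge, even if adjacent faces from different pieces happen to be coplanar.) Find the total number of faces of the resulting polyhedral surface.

A 13-gonal antiprism: V=26, E=52, F=28.
Attach a hexagonal antiprism (V=12, E=24, F=14) along a 3-gon: merge 3 vertices and 3 edges, delete both glued faces → V=35, E=73, F=40.
Check: V − E + F = 35 − 73 + 40 = 2.

40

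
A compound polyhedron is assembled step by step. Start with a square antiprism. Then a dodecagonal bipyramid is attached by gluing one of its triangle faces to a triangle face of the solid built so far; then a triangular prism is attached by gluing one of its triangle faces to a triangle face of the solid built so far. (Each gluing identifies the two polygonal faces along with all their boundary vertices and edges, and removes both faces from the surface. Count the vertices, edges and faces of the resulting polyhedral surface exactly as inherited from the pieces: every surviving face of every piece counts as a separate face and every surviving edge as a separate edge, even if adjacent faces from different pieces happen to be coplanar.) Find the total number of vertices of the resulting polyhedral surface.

22

A square antiprism: V=8, E=16, F=10.
Attach a dodecagonal bipyramid (V=14, E=36, F=24) along a 3-gon: merge 3 vertices and 3 edges, delete both glued faces → V=19, E=49, F=32.
Attach a triangular prism (V=6, E=9, F=5) along a 3-gon: merge 3 vertices and 3 edges, delete both glued faces → V=22, E=55, F=35.
Check: V − E + F = 22 − 55 + 35 = 2.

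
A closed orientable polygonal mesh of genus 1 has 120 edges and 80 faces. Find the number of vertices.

40

For a closed orientable surface of genus 1, χ = 2 − 2·1 = 0.
V = 0 + E − F = 0 + 120 − 80 = 40.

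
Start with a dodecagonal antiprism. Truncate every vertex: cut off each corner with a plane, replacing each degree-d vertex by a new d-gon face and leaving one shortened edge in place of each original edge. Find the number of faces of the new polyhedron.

The base solid has V = 24, E = 48, F = 26.
Truncation replaces each original edge-end by a new vertex, so V′ = 2E = 96.
Each original edge survives, and each old vertex of degree d contributes d new edges; summing degrees gives Σd = 2E, so E′ = E + 2E = 3E = 144.
Each original face survives and each original vertex becomes one new face: F′ = F + V = 50.

50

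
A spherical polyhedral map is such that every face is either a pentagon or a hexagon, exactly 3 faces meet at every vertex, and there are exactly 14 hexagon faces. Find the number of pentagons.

Let x be the number of pentagons; then F = 14 + x.
Edge–face incidences: 2E = 6·14 + 5·x = 84 + 5x.
Every vertex has degree 3, so 3V = 2E.
Euler: V − E + F = 2 ⇒ (2E)/3 − E + (14 + x) = 2.
Multiply by 6: 2·(2E) − 3·(2E) + 6·(14 + x) = 12, i.e. 84 + 6x − (84 + 5x) = 12.
Collecting terms: x = 12.
Then 2E = 84 + 5·12 = 144, so E = 72, V = 2E/3 = 48, F = 14 + 12 = 26.

12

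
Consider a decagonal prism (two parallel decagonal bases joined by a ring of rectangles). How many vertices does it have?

A prism on an n-gon has two n-gon bases and n rectangular sides: V = 2·10 = 20, E = 3·10 = 30, F = 10 + 2 = 12.
Check: V − E + F = 20 − 30 + 12 = 2.

20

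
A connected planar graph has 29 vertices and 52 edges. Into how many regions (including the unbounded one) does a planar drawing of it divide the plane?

25

Euler's formula for a connected plane graph: V − E + F = 2, so F = 2 − 29 + 52 = 25.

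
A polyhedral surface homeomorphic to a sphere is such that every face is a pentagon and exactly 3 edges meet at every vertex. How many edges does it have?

30

Each face has 5 edges and each edge borders two faces, so 2E = 5F.
Each vertex has degree 3, so 3V = 2E and hence V = 5F/3.
Euler: V − E + F = 2 ⇒ (5F/3) − (5F/2) + F = 2.
Multiply by 6: (10 − 15 + 6)F = 12, i.e. 1F = 12.
So F = 12, E = 5·12/2 = 30, V = 5·12/3 = 20.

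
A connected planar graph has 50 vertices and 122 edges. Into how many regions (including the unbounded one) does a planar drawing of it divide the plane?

74

Euler's formula for a connected plane graph: V − E + F = 2, so F = 2 − 50 + 122 = 74.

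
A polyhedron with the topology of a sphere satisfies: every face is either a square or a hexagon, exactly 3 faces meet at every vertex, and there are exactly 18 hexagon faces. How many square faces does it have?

6

Let x be the number of squares; then F = 18 + x.
Edge–face incidences: 2E = 6·18 + 4·x = 108 + 4x.
Every vertex has degree 3, so 3V = 2E.
Euler: V − E + F = 2 ⇒ (2E)/3 − E + (18 + x) = 2.
Multiply by 6: 2·(2E) − 3·(2E) + 6·(18 + x) = 12, i.e. 108 + 6x − (108 + 4x) = 12.
Collecting terms: 2x = 12, so x = 6.
Then 2E = 108 + 4·6 = 132, so E = 66, V = 2E/3 = 44, F = 18 + 6 = 24.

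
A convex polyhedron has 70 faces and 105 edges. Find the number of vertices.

37

Here V − E + F = 2.
V = 2 + E − F = 2 + 105 − 70 = 37.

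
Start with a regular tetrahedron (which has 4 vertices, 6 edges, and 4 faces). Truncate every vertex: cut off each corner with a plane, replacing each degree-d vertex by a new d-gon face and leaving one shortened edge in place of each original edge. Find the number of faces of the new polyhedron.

Truncation replaces each original edge-end by a new vertex, so V′ = 2E = 12.
Each original edge survives, and each old vertex of degree d contributes d new edges; summing degrees gives Σd = 2E, so E′ = E + 2E = 3E = 18.
Each original face survives and each original vertex becomes one new face: F′ = F + V = 8.

8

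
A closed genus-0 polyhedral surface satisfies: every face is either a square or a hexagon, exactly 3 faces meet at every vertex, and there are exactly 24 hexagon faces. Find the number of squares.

6

Let x be the number of squares; then F = 24 + x.
Edge–face incidences: 2E = 6·24 + 4·x = 144 + 4x.
Every vertex has degree 3, so 3V = 2E.
Euler: V − E + F = 2 ⇒ (2E)/3 − E + (24 + x) = 2.
Multiply by 6: 2·(2E) − 3·(2E) + 6·(24 + x) = 12, i.e. 144 + 6x − (144 + 4x) = 12.
Collecting terms: 2x = 12, so x = 6.
Then 2E = 144 + 4·6 = 168, so E = 84, V = 2E/3 = 56, F = 24 + 6 = 30.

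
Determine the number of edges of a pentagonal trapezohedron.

20

The n-trapezohedron (dual of the n-antiprism) has V = 2·5 + 2 = 12, E = 4·5 = 20, F = 2·5 = 10.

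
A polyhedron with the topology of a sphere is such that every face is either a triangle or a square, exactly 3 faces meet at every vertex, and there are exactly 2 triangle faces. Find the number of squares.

3

Let x be the number of squares; then F = 2 + x.
Edge–face incidences: 2E = 3·2 + 4·x = 6 + 4x.
Every vertex has degree 3, so 3V = 2E.
Euler: V − E + F = 2 ⇒ (2E)/3 − E + (2 + x) = 2.
Multiply by 6: 2·(2E) − 3·(2E) + 6·(2 + x) = 12, i.e. 12 + 6x − (6 + 4x) = 12.
Collecting terms: 2x + 6 = 12, so 2x = 6, so x = 3.
Then 2E = 6 + 4·3 = 18, so E = 9, V = 2E/3 = 6, F = 2 + 3 = 5.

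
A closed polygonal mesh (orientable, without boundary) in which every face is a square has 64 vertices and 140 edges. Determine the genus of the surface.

4

Every face is a square and each edge borders two faces, so 4F = 2·140, giving F = 70.
χ = V − E + F = 64 − 140 + 70 = -6.
For a closed orientable surface χ = 2 − 2g, so g = (2 − (-6))/2 = 4.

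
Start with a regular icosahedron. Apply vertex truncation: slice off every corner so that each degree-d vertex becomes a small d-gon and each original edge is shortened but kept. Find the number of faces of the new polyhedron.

The base solid has V = 12, E = 30, F = 20.
Truncation replaces each original edge-end by a new vertex, so V′ = 2E = 60.
Each original edge survives, and each old vertex of degree d contributes d new edges; summing degrees gives Σd = 2E, so E′ = E + 2E = 3E = 90.
Each original face survives and each original vertex becomes one new face: F′ = F + V = 32.

32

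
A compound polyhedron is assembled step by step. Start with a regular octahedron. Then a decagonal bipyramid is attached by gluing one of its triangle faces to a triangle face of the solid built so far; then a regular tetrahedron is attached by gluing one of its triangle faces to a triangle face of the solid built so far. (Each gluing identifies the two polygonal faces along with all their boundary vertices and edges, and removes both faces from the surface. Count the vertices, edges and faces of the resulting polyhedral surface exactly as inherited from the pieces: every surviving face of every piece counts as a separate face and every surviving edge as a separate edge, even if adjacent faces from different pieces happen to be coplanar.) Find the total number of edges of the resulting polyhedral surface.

42

A regular octahedron: V=6, E=12, F=8.
Attach a decagonal bipyramid (V=12, E=30, F=20) along a 3-gon: merge 3 vertices and 3 edges, delete both glued faces → V=15, E=39, F=26.
Attach a regular tetrahedron (V=4, E=6, F=4) along a 3-gon: merge 3 vertices and 3 edges, delete both glued faces → V=16, E=42, F=28.
Check: V − E + F = 16 − 42 + 28 = 2.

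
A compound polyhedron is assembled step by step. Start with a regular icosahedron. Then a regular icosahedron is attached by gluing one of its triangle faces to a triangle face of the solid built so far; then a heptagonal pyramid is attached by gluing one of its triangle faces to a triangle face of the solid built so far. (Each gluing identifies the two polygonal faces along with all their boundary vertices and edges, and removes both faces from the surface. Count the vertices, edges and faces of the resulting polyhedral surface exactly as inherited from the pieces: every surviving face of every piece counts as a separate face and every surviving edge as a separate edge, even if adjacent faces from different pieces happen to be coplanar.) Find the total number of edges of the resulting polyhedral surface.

68

A regular icosahedron: V=12, E=30, F=20.
Attach a regular icosahedron (V=12, E=30, F=20) along a 3-gon: merge 3 vertices and 3 edges, delete both glued faces → V=21, E=57, F=38.
Attach a heptagonal pyramid (V=8, E=14, F=8) along a 3-gon: merge 3 vertices and 3 edges, delete both glued faces → V=26, E=68, F=44.
Check: V − E + F = 26 − 68 + 44 = 2.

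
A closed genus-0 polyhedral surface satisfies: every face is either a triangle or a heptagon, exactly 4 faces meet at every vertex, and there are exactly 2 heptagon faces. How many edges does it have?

28

Let x be the number of triangles; then F = 2 + x.
Edge–face incidences: 2E = 7·2 + 3·x = 14 + 3x.
Every vertex has degree 4, so 4V = 2E.
Euler: V − E + F = 2 ⇒ (2E)/4 − E + (2 + x) = 2.
Multiply by 8: 2·(2E) − 4·(2E) + 8·(2 + x) = 16, i.e. 16 + 8x − 2·(14 + 3x) = 16.
Collecting terms: 2x − 12 = 16, so 2x = 28, so x = 14.
Then 2E = 14 + 3·14 = 56, so E = 28, V = 2E/4 = 14, F = 2 + 14 = 16.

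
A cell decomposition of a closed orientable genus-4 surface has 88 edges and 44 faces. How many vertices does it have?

38

For a closed orientable surface of genus 4, χ = 2 − 2·4 = -6.
V = -6 + E − F = -6 + 88 − 44 = 38.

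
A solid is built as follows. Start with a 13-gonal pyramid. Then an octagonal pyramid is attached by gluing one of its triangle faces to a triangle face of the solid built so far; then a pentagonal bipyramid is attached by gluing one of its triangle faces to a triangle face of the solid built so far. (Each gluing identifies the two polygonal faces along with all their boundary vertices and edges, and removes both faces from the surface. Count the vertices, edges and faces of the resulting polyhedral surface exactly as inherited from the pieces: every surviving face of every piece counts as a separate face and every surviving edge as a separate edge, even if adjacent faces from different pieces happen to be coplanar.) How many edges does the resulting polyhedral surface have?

A 13-gonal pyramid: V=14, E=26, F=14.
Attach an octagonal pyramid (V=9, E=16, F=9) along a 3-gon: merge 3 vertices and 3 edges, delete both glued faces → V=20, E=39, F=21.
Attach a pentagonal bipyramid (V=7, E=15, F=10) along a 3-gon: merge 3 vertices and 3 edges, delete both glued faces → V=24, E=51, F=29.
Check: V − E + F = 24 − 51 + 29 = 2.

51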